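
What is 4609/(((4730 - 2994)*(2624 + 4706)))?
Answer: 4609/12724880 ≈ 0.00036220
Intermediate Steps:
4609/(((4730 - 2994)*(2624 + 4706))) = 4609/((1736*7330)) = 4609/12724880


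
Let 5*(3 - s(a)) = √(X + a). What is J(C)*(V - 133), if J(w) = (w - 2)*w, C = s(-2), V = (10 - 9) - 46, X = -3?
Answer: -2492/5 + 712*I*√5/5 ≈ -498.4 + 318.42*I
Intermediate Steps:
s(a) = 3 - √(-3 + a)/5
V = -45 (V = 1 - 46 = -45)
C = 3 - I*√5/5 (C = 3 - √(-3 - 2)/5 = 3 - I*√5/5 ≈ 3.0 - 0.44721*I)
J(w) = w*(-2 + w) (J(w) = (-2 + w)*w = w*(-2 + w))
J(C)*(V - 133) = ((3 - I*√5/5)*(-2 + (3 - I*√5/5)))*(-45 - 133) = ((3 - I*√5/5)*(1 - I*√5/5))*(-178) = ((1 - I*√5/5)*(3 - I*√5/5))*(-178) = -178*(1 - I*√5/5)*(3 - I*√5/5)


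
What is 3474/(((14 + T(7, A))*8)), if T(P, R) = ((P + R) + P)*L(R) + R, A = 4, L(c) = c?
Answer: 193/40 ≈ 4.8250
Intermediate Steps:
T(P, R) = R + R*(R + 2*P) (T(P, R) = ((P + R) + P)*R + R = (R + 2*P)*R + R = R*(R + 2*P) + R = R + R*(R + 2*P))
3474/(((14 + T(7, A))*8)) = 3474/(((14 + 4*(1 + 4 + 2*7))*8)) = 3474/(((14 + 4*(1 + 4 + 14))*8)) = 3474/(((14 + 4*19)*8)) = 3474/(((14 + 76)*8)) = 3474/((90*8)) = 3474/720 = 3474*(1/720) = 193/40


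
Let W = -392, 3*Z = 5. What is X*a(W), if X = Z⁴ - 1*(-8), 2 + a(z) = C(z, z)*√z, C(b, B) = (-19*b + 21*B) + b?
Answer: -2546/81 - 6986224*I*√2/27 ≈ -31.432 - 3.6593e+5*I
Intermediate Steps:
C(b, B) = -18*b + 21*B
Z = 5/3 (Z = (⅓)*5 = 5/3 ≈ 1.6667)
a(z) = -2 + 3*z^(3/2) (a(z) = -2 + (-18*z + 21*z)*√z = -2 + (3*z)*√z = -2 + 3*z^(3/2))
X = 1273/81 (X = (5/3)⁴ - 1*(-8) = 625/81 + 8 = 1273/81 ≈ 15.716)
X*a(W) = 1273*(-2 + 3*(-392)^(3/2))/81 = 1273*(-2 + 3*(-5488*I*√2))/81 = 1273*(-2 - 16464*I*√2)/81 = -2546/81 - 6986224*I*√2/27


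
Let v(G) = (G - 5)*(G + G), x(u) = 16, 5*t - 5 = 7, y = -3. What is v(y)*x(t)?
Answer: 768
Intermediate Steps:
t = 12/5 (t = 1 + (⅕)*7 = 1 + 7/5 = 12/5 ≈ 2.4000)
v(G) = 2*G*(-5 + G) (v(G) = (-5 + G)*(2*G) = 2*G*(-5 + G))
v(y)*x(t) = (2*(-3)*(-5 - 3))*16 = (2*(-3)*(-8))*16 = 48*16 = 768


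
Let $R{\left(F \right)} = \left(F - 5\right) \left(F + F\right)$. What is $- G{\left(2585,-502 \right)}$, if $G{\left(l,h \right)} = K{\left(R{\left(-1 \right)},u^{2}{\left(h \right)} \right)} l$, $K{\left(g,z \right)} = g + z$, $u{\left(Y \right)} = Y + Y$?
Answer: $-2605752380$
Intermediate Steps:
$R{\left(F \right)} = 2 F \left(-5 + F\right)$ ($R{\left(F \right)} = \left(-5 + F\right) 2 F = 2 F \left(-5 + F\right)$)
$u{\left(Y \right)} = 2 Y$
$G{\left(l,h \right)} = l \left(12 + 4 h^{2}\right)$ ($G{\left(l,h \right)} = \left(2 \left(-1\right) \left(-5 - 1\right) + \left(2 h\right)^{2}\right) l = \left(2 \left(-1\right) \left(-6\right) + 4 h^{2}\right) l = \left(12 + 4 h^{2}\right) l = l \left(12 + 4 h^{2}\right)$)
$- G{\left(2585,-502 \right)} = - 4 \cdot 2585 \left(3 + \left(-502\right)^{2}\right) = - 4 \cdot 2585 \left(3 + 252004\right) = - 4 \cdot 2585 \cdot 252007 = \left(-1\right) 2605752380 = -2605752380$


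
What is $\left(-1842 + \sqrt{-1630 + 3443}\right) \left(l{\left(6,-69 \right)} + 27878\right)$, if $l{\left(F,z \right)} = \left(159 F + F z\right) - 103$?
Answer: $-52156230 + 198205 \sqrt{37} \approx -5.0951 \cdot 10^{7}$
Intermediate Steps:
$l{\left(F,z \right)} = -103 + 159 F + F z$
$\left(-1842 + \sqrt{-1630 + 3443}\right) \left(l{\left(6,-69 \right)} + 27878\right) = \left(-1842 + \sqrt{-1630 + 3443}\right) \left(\left(-103 + 159 \cdot 6 + 6 \left(-69\right)\right) + 27878\right) = \left(-1842 + \sqrt{1813}\right) \left(\left(-103 + 954 - 414\right) + 27878\right) = \left(-1842 + 7 \sqrt{37}\right) \left(437 + 27878\right) = \left(-1842 + 7 \sqrt{37}\right) 28315 = -52156230 + 198205 \sqrt{37}$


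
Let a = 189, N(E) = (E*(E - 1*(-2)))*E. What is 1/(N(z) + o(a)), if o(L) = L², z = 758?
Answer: 1/436704361 ≈ 2.2899e-9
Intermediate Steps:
N(E) = E²*(2 + E) (N(E) = (E*(E + 2))*E = (E*(2 + E))*E = E²*(2 + E))
1/(N(z) + o(a)) = 1/(758²*(2 + 758) + 189²) = 1/(574564*760 + 35721) = 1/(436668640 + 35721) = 1/436704361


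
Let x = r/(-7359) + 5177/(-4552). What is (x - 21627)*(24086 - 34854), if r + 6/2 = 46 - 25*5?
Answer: 975180504465790/4187271 ≈ 2.3289e+8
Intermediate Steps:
r = -82 (r = -3 + (46 - 25*5) = -3 + (46 - 125) = -3 - 79 = -82)
x = -37724279/33498168 (x = -82/(-7359) + 5177/(-4552) = -82*(-1/7359) + 5177*(-1/4552) = 82/7359 - 5177/4552 = -37724279/33498168 ≈ -1.1262)
(x - 21627)*(24086 - 34854) = (-37724279/33498168 - 21627)*(24086 - 34854) = -724502603615/33498168*(-10768) = 975180504465790/4187271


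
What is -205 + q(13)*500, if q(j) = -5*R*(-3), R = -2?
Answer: -15205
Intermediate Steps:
q(j) = -30 (q(j) = -5*(-2)*(-3) = -(-10)*(-3) = -1*30 = -30)
-205 + q(13)*500 = -205 - 30*500 = -205 - 15000 = -15205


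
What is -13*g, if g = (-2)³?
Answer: 104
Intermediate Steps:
g = -8
-13*g = -13*(-8) = 104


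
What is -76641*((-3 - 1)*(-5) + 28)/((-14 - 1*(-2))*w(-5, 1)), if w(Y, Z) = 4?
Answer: 76641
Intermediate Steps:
-76641*((-3 - 1)*(-5) + 28)/((-14 - 1*(-2))*w(-5, 1)) = -76641*((-3 - 1)*(-5) + 28)/(4*(-14 - 1*(-2))) = -76641*(-4*(-5) + 28)/(4*(-14 + 2)) = -76641/((-12/(20 + 28))*4) = -76641/((-12/48)*4) = -76641/(((1/48)*(-12))*4) = -76641/((-¼*4)) = -76641/(-1) = -76641*(-1) = 76641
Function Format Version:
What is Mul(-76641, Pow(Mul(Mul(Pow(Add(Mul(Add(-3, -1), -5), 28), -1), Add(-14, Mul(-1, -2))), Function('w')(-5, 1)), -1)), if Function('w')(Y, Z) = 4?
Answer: 76641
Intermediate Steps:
Mul(-76641, Pow(Mul(Mul(Pow(Add(Mul(Add(-3, -1), -5), 28), -1), Add(-14, Mul(-1, -2))), Function('w')(-5, 1)), -1)) = Mul(-76641, Pow(Mul(Mul(Pow(Add(Mul(Add(-3, -1), -5), 28), -1), Add(-14, Mul(-1, -2))), 4), -1)) = Mul(-76641, Pow(Mul(Mul(Pow(Add(Mul(-4, -5), 28), -1), Add(-14, 2)), 4), -1)) = Mul(-76641, Pow(Mul(Mul(Pow(Add(20, 28), -1), -12), 4), -1)) = Mul(-76641, Pow(Mul(Mul(Pow(48, -1), -12), 4), -1)) = Mul(-76641, Pow(Mul(Mul(Rational(1, 48), -12), 4), -1)) = Mul(-76641, Pow(Mul(Rational(-1, 4), 4), -1)) = Mul(-76641, Pow(-1, -1)) = Mul(-76641, -1) = 76641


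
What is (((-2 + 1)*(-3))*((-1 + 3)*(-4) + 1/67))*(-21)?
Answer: 33705/67 ≈ 503.06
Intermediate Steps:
(((-2 + 1)*(-3))*((-1 + 3)*(-4) + 1/67))*(-21) = ((-1*(-3))*(2*(-4) + 1/67))*(-21) = (3*(-8 + 1/67))*(-21) = (3*(-535/67))*(-21) = -1605/67*(-21) = 33705/67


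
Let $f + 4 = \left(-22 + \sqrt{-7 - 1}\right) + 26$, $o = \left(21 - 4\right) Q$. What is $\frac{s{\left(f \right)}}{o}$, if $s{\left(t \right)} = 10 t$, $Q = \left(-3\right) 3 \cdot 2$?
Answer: $- \frac{10 i \sqrt{2}}{153} \approx - 0.092432 i$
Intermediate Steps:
$Q = -18$ ($Q = \left(-9\right) 2 = -18$)
$o = -306$ ($o = \left(21 - 4\right) \left(-18\right) = 17 \left(-18\right) = -306$)
$f = 2 i \sqrt{2}$ ($f = -4 + \left(\left(-22 + \sqrt{-7 - 1}\right) + 26\right) = -4 + \left(\left(-22 + \sqrt{-8}\right) + 26\right) = -4 + \left(\left(-22 + 2 i \sqrt{2}\right) + 26\right) = -4 + \left(4 + 2 i \sqrt{2}\right) = 2 i \sqrt{2} \approx 2.8284 i$)
$\frac{s{\left(f \right)}}{o} = \frac{10 \cdot 2 i \sqrt{2}}{-306} = 20 i \sqrt{2} \left(- \frac{1}{306}\right) = - \frac{10 i \sqrt{2}}{153}$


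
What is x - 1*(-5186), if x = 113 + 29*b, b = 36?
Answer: 6343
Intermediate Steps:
x = 1157 (x = 113 + 29*36 = 113 + 1044 = 1157)
x - 1*(-5186) = 1157 - 1*(-5186) = 1157 + 5186 = 6343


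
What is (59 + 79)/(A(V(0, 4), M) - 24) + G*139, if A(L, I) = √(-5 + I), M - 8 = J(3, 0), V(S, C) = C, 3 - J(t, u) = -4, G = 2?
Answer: 77018/283 - 69*√10/283 ≈ 271.38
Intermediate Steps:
J(t, u) = 7 (J(t, u) = 3 - 1*(-4) = 3 + 4 = 7)
M = 15 (M = 8 + 7 = 15)
(59 + 79)/(A(V(0, 4), M) - 24) + G*139 = (59 + 79)/(√(-5 + 15) - 24) + 2*139 = 138/(√10 - 24) + 278 = 138/(-24 + √10) + 278 = 278 + 138/(-24 + √10)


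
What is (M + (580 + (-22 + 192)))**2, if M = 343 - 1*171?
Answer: 850084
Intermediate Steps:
M = 172 (M = 343 - 171 = 172)
(M + (580 + (-22 + 192)))**2 = (172 + (580 + (-22 + 192)))**2 = (172 + (580 + 170))**2 = (172 + 750)**2 = 922**2 = 850084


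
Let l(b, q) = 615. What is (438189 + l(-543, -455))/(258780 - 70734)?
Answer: 24378/10447 ≈ 2.3335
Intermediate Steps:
(438189 + l(-543, -455))/(258780 - 70734) = (438189 + 615)/(258780 - 70734) = 438804/188046 = 438804*(1/188046) = 24378/10447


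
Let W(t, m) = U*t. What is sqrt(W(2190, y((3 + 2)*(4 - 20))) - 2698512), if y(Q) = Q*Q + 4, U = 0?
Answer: 4*I*sqrt(168657) ≈ 1642.7*I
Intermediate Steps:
y(Q) = 4 + Q**2 (y(Q) = Q**2 + 4 = 4 + Q**2)
W(t, m) = 0 (W(t, m) = 0*t = 0)
sqrt(W(2190, y((3 + 2)*(4 - 20))) - 2698512) = sqrt(0 - 2698512) = sqrt(-2698512) = 4*I*sqrt(168657)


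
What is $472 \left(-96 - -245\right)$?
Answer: $70328$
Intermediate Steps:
$472 \left(-96 - -245\right) = 472 \left(-96 + 245\right) = 472 \cdot 149 = 70328$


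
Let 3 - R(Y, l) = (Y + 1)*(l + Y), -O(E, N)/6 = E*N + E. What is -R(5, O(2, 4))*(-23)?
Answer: 7659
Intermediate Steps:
O(E, N) = -6*E - 6*E*N (O(E, N) = -6*(E*N + E) = -6*(E + E*N) = -6*E - 6*E*N)
R(Y, l) = 3 - (1 + Y)*(Y + l) (R(Y, l) = 3 - (Y + 1)*(l + Y) = 3 - (1 + Y)*(Y + l))
-R(5, O(2, 4))*(-23) = -(3 - 1*5 - (-6)*2*(1 + 4) - 1*5² - 1*5*(-6*2*(1 + 4)))*(-23) = -(3 - 5 - (-6)*2*5 - 1*25 - 1*5*(-6*2*5))*(-23) = -(3 - 5 - 1*(-60) - 25 - 1*5*(-60))*(-23) = -(3 - 5 + 60 - 25 + 300)*(-23) = -1*333*(-23) = -333*(-23) = 7659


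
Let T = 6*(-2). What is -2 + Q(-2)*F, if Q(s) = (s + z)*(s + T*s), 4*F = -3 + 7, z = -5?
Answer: -156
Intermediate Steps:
T = -12
F = 1 (F = (-3 + 7)/4 = (1/4)*4 = 1)
Q(s) = -11*s*(-5 + s) (Q(s) = (s - 5)*(s - 12*s) = (-5 + s)*(-11*s) = -11*s*(-5 + s))
-2 + Q(-2)*F = -2 + (11*(-2)*(5 - 1*(-2)))*1 = -2 + (11*(-2)*(5 + 2))*1 = -2 + (11*(-2)*7)*1 = -2 - 154*1 = -2 - 154 = -156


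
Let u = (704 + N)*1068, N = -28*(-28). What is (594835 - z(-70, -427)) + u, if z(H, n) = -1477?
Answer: 2185496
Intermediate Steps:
N = 784
u = 1589184 (u = (704 + 784)*1068 = 1488*1068 = 1589184)
(594835 - z(-70, -427)) + u = (594835 - 1*(-1477)) + 1589184 = (594835 + 1477) + 1589184 = 596312 + 1589184 = 2185496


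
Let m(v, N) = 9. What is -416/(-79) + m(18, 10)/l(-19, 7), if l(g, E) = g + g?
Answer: 15097/3002 ≈ 5.0290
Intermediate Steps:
l(g, E) = 2*g
-416/(-79) + m(18, 10)/l(-19, 7) = -416/(-79) + 9/((2*(-19))) = -416*(-1/79) + 9/(-38) = 416/79 + 9*(-1/38) = 416/79 - 9/38 = 15097/3002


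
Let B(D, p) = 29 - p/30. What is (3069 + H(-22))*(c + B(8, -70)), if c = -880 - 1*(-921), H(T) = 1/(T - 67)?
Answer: 59271380/267 ≈ 2.2199e+5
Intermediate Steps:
H(T) = 1/(-67 + T)
B(D, p) = 29 - p/30
c = 41 (c = -880 + 921 = 41)
(3069 + H(-22))*(c + B(8, -70)) = (3069 + 1/(-67 - 22))*(41 + (29 - 1/30*(-70))) = (3069 + 1/(-89))*(41 + (29 + 7/3)) = (3069 - 1/89)*(41 + 94/3) = (273140/89)*(217/3) = 59271380/267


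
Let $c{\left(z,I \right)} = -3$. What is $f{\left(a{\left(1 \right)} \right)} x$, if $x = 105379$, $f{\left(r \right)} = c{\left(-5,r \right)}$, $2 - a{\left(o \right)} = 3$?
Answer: $-316137$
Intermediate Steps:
$a{\left(o \right)} = -1$ ($a{\left(o \right)} = 2 - 3 = -1$)
$f{\left(r \right)} = -3$
$f{\left(a{\left(1 \right)} \right)} x = \left(-3\right) 105379 = -316137$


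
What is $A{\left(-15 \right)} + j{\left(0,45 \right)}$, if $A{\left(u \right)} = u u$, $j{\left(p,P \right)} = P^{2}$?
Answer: $2250$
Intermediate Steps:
$A{\left(u \right)} = u^{2}$
$A{\left(-15 \right)} + j{\left(0,45 \right)} = \left(-15\right)^{2} + 45^{2} = 225 + 2025 = 2250$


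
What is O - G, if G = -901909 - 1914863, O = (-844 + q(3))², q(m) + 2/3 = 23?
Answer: 31427173/9 ≈ 3.4919e+6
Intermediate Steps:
q(m) = 67/3 (q(m) = -⅔ + 23 = 67/3)
O = 6076225/9 (O = (-844 + 67/3)² = (-2465/3)² = 6076225/9 ≈ 6.7514e+5)
G = -2816772
O - G = 6076225/9 - 1*(-2816772) = 6076225/9 + 2816772 = 31427173/9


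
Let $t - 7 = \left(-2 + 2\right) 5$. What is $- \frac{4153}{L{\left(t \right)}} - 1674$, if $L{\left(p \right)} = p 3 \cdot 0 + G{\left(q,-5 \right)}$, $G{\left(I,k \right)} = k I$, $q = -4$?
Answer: $- \frac{37633}{20} \approx -1881.7$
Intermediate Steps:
$G{\left(I,k \right)} = I k$
$t = 7$ ($t = 7 + \left(-2 + 2\right) 5 = 7 + 0 \cdot 5 = 7 + 0 = 7$)
$L{\left(p \right)} = 20$ ($L{\left(p \right)} = p 3 \cdot 0 - -20 = p 0 + 20 = 0 + 20 = 20$)
$- \frac{4153}{L{\left(t \right)}} - 1674 = - \frac{4153}{20} - 1674 = - \frac{37633}{20}$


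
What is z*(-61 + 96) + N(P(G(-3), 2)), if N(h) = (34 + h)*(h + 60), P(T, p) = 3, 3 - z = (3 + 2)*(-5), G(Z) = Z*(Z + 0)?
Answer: 3311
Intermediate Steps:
G(Z) = Z² (G(Z) = Z*Z = Z²)
z = 28 (z = 3 - (3 + 2)*(-5) = 3 - 5*(-5) = 3 - 1*(-25) = 3 + 25 = 28)
N(h) = (34 + h)*(60 + h)
z*(-61 + 96) + N(P(G(-3), 2)) = 28*(-61 + 96) + (2040 + 3² + 94*3) = 28*35 + (2040 + 9 + 282) = 980 + 2331 = 3311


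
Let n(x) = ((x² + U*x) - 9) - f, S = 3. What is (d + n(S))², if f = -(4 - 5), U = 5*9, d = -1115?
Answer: 962361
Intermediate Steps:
U = 45
f = 1 (f = -1*(-1) = 1)
n(x) = -10 + x² + 45*x (n(x) = ((x² + 45*x) - 9) - 1*1 = (-9 + x² + 45*x) - 1 = -10 + x² + 45*x)
(d + n(S))² = (-1115 + (-10 + 3² + 45*3))² = (-1115 + (-10 + 9 + 135))² = (-1115 + 134)² = (-981)² = 962361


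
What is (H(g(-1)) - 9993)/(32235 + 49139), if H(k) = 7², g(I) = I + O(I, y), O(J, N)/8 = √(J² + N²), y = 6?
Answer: -4972/40687 ≈ -0.12220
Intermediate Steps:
O(J, N) = 8*√(J² + N²)
g(I) = I + 8*√(36 + I²) (g(I) = I + 8*√(I² + 6²) = I + 8*√(I² + 36) = I + 8*√(36 + I²))
H(k) = 49
(H(g(-1)) - 9993)/(32235 + 49139) = (49 - 9993)/(32235 + 49139) = -9944/81374 = -9944*1/81374 = -4972/40687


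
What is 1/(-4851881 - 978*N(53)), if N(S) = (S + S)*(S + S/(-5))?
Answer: -5/46237021 ≈ -1.0814e-7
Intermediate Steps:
N(S) = 8*S²/5 (N(S) = (2*S)*(S + S*(-⅕)) = (2*S)*(S - S/5) = (2*S)*(4*S/5) = 8*S²/5)
1/(-4851881 - 978*N(53)) = 1/(-4851881 - 7824*53²/5) = 1/(-4851881 - 7824*2809/5) = 1/(-4851881 - 978*22472/5) = 1/(-4851881 - 21977616/5) = 1/(-46237021/5) = -5/46237021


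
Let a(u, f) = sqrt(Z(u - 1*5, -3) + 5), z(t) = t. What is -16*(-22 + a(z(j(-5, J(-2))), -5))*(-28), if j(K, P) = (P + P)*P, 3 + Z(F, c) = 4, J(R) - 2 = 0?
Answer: -9856 + 448*sqrt(6) ≈ -8758.6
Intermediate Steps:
J(R) = 2 (J(R) = 2 + 0 = 2)
Z(F, c) = 1 (Z(F, c) = -3 + 4 = 1)
j(K, P) = 2*P**2 (j(K, P) = (2*P)*P = 2*P**2)
a(u, f) = sqrt(6) (a(u, f) = sqrt(1 + 5) = sqrt(6))
-16*(-22 + a(z(j(-5, J(-2))), -5))*(-28) = -16*(-22 + sqrt(6))*(-28) = (352 - 16*sqrt(6))*(-28) = -9856 + 448*sqrt(6)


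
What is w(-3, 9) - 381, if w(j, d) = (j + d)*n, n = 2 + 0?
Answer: -369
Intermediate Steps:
n = 2
w(j, d) = 2*d + 2*j (w(j, d) = (j + d)*2 = (d + j)*2 = 2*d + 2*j)
w(-3, 9) - 381 = (2*9 + 2*(-3)) - 381 = (18 - 6) - 381 = 12 - 381 = -369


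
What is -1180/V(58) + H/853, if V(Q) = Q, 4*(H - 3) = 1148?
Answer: -494860/24737 ≈ -20.005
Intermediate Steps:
H = 290 (H = 3 + (¼)*1148 = 3 + 287 = 290)
-1180/V(58) + H/853 = -1180/58 + 290/853 = -1180*1/58 + 290*(1/853) = -590/29 + 290/853 = -494860/24737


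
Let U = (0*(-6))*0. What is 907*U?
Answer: 0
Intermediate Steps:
U = 0 (U = 0*0 = 0)
907*U = 907*0 = 0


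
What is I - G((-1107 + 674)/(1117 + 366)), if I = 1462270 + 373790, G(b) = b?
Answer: 2722877413/1483 ≈ 1.8361e+6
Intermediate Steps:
I = 1836060
I - G((-1107 + 674)/(1117 + 366)) = 1836060 - (-1107 + 674)/(1117 + 366) = 1836060 - (-433)/1483 = 1836060 - 1*(-433/1483) = 1836060 + 433/1483 = 2722877413/1483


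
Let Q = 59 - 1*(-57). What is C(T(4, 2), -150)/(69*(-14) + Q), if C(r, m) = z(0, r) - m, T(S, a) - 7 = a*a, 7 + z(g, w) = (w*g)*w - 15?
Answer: -64/425 ≈ -0.15059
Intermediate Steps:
z(g, w) = -22 + g*w² (z(g, w) = -7 + ((w*g)*w - 15) = -7 + ((g*w)*w - 15) = -7 + (g*w² - 15) = -7 + (-15 + g*w²) = -22 + g*w²)
T(S, a) = 7 + a² (T(S, a) = 7 + a*a = 7 + a²)
Q = 116 (Q = 59 + 57 = 116)
C(r, m) = -22 - m (C(r, m) = (-22 + 0*r²) - m = (-22 + 0) - m = -22 - m)
C(T(4, 2), -150)/(69*(-14) + Q) = (-22 - 1*(-150))/(69*(-14) + 116) = (-22 + 150)/(-966 + 116) = 128/(-850) = 128*(-1/850) = -64/425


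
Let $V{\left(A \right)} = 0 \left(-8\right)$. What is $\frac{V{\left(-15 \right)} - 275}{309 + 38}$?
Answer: $- \frac{275}{347} \approx -0.79251$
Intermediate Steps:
$V{\left(A \right)} = 0$
$\frac{V{\left(-15 \right)} - 275}{309 + 38} = \frac{0 - 275}{309 + 38} = \frac{0 - 275}{347} = \left(0 - 275\right) \frac{1}{347} = \left(-275\right) \frac{1}{347} = - \frac{275}{347}$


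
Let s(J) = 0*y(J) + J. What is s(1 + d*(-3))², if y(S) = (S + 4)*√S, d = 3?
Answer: 64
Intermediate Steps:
y(S) = √S*(4 + S) (y(S) = (4 + S)*√S = √S*(4 + S))
s(J) = J (s(J) = 0*(√J*(4 + J)) + J = 0 + J = J)
s(1 + d*(-3))² = (1 + 3*(-3))² = (1 - 9)² = (-8)² = 64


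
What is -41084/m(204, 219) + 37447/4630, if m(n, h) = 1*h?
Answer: -182018027/1013970 ≈ -179.51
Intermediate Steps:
m(n, h) = h
-41084/m(204, 219) + 37447/4630 = -41084/219 + 37447/4630 = -182018027/1013970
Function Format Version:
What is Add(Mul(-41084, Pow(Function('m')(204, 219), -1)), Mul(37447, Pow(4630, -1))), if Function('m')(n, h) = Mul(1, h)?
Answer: Rational(-182018027, 1013970) ≈ -179.51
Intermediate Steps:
Function('m')(n, h) = h
Add(Mul(-41084, Pow(Function('m')(204, 219), -1)), Mul(37447, Pow(4630, -1))) = Add(Mul(-41084, Pow(219, -1)), Mul(37447, Pow(4630, -1))) = Add(Mul(-41084, Rational(1, 219)), Mul(37447, Rational(1, 4630))) = Add(Rational(-41084, 219), Rational(37447, 4630)) = Rational(-182018027, 1013970)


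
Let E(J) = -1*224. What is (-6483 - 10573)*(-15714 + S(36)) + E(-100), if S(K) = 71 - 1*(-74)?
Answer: 265544640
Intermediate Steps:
E(J) = -224
S(K) = 145 (S(K) = 71 + 74 = 145)
(-6483 - 10573)*(-15714 + S(36)) + E(-100) = (-6483 - 10573)*(-15714 + 145) - 224 = -17056*(-15569) - 224 = 265544864 - 224 = 265544640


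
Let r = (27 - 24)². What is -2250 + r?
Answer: -2241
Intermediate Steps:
r = 9 (r = 3² = 9)
-2250 + r = -2250 + 9 = -2241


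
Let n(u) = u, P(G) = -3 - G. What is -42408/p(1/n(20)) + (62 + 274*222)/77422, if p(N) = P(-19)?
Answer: -205146121/77422 ≈ -2649.7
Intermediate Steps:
p(N) = 16 (p(N) = -3 - 1*(-19) = -3 + 19 = 16)
-42408/p(1/n(20)) + (62 + 274*222)/77422 = -42408/16 + (62 + 274*222)/77422 = -42408*1/16 + (62 + 60828)*(1/77422) = -5301/2 + 60890*(1/77422) = -5301/2 + 30445/38711 = -205146121/77422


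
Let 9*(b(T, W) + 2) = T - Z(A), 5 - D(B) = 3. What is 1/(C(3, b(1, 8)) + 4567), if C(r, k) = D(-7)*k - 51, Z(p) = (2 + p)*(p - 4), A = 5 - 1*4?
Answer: 9/40628 ≈ 0.00022152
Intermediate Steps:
D(B) = 2 (D(B) = 5 - 1*3 = 5 - 3 = 2)
A = 1 (A = 5 - 4 = 1)
Z(p) = (-4 + p)*(2 + p) (Z(p) = (2 + p)*(-4 + p) = (-4 + p)*(2 + p))
b(T, W) = -1 + T/9 (b(T, W) = -2 + (T - (-8 + 1² - 2*1))/9 = -2 + (T - (-8 + 1 - 2))/9 = -2 + (T - 1*(-9))/9 = -2 + (T + 9)/9 = -2 + (9 + T)/9 = -2 + (1 + T/9) = -1 + T/9)
C(r, k) = -51 + 2*k (C(r, k) = 2*k - 51 = -51 + 2*k)
1/(C(3, b(1, 8)) + 4567) = 1/((-51 + 2*(-1 + (⅑)*1)) + 4567) = 1/((-51 + 2*(-1 + ⅑)) + 4567) = 1/((-51 + 2*(-8/9)) + 4567) = 1/((-51 - 16/9) + 4567) = 1/(-475/9 + 4567) = 1/(40628/9) = 9/40628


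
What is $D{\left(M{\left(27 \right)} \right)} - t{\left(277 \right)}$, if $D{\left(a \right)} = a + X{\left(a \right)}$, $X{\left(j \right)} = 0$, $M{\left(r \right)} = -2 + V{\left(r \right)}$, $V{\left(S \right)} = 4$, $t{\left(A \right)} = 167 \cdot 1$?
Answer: $-165$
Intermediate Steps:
$t{\left(A \right)} = 167$
$M{\left(r \right)} = 2$ ($M{\left(r \right)} = -2 + 4 = 2$)
$D{\left(a \right)} = a$ ($D{\left(a \right)} = a + 0 = a$)
$D{\left(M{\left(27 \right)} \right)} - t{\left(277 \right)} = 2 - 167 = -165$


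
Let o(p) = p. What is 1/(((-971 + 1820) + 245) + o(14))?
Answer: 1/1108 ≈ 0.00090253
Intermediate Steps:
1/(((-971 + 1820) + 245) + o(14)) = 1/(((-971 + 1820) + 245) + 14) = 1/((849 + 245) + 14) = 1/(1094 + 14) = 1/1108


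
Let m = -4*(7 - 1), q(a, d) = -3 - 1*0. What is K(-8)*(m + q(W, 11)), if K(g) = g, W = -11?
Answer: 216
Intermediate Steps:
q(a, d) = -3 (q(a, d) = -3 + 0 = -3)
m = -24 (m = -4*6 = -24)
K(-8)*(m + q(W, 11)) = -8*(-24 - 3) = -8*(-27) = 216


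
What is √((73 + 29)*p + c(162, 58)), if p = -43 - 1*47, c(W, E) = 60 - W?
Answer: I*√9282 ≈ 96.343*I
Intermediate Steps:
p = -90 (p = -43 - 47 = -90)
√((73 + 29)*p + c(162, 58)) = √((73 + 29)*(-90) + (60 - 1*162)) = √(102*(-90) + (60 - 162)) = √(-9180 - 102) = √(-9282) = I*√9282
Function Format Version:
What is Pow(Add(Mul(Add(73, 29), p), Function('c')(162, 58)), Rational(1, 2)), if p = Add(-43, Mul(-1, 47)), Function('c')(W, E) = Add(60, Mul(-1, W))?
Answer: Mul(I, Pow(9282, Rational(1, 2))) ≈ Mul(96.343, I)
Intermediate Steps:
p = -90 (p = Add(-43, -47) = -90)
Pow(Add(Mul(Add(73, 29), p), Function('c')(162, 58)), Rational(1, 2)) = Pow(Add(Mul(Add(73, 29), -90), Add(60, Mul(-1, 162))), Rational(1, 2)) = Pow(Add(Mul(102, -90), Add(60, -162)), Rational(1, 2)) = Pow(Add(-9180, -102), Rational(1, 2)) = Pow(-9282, Rational(1, 2)) = Mul(I, Pow(9282, Rational(1, 2)))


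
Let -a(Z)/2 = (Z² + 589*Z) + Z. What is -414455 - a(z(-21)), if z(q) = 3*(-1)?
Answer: -417977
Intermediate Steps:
z(q) = -3
a(Z) = -1180*Z - 2*Z² (a(Z) = -2*((Z² + 589*Z) + Z) = -2*(Z² + 590*Z) = -1180*Z - 2*Z²)
-414455 - a(z(-21)) = -414455 - (-2)*(-3)*(590 - 3) = -414455 - (-2)*(-3)*587 = -414455 - 1*3522 = -414455 - 3522 = -417977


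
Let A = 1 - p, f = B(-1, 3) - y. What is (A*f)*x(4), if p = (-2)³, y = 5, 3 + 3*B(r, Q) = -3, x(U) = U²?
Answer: -1008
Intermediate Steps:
B(r, Q) = -2 (B(r, Q) = -1 + (⅓)*(-3) = -1 - 1 = -2)
p = -8
f = -7 (f = -2 - 1*5 = -2 - 5 = -7)
A = 9 (A = 1 - 1*(-8) = 1 + 8 = 9)
(A*f)*x(4) = (9*(-7))*4² = -63*16 = -1008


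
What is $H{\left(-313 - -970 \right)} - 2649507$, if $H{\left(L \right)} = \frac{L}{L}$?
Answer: $-2649506$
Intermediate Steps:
$H{\left(L \right)} = 1$
$H{\left(-313 - -970 \right)} - 2649507 = 1 - 2649507 = -2649506$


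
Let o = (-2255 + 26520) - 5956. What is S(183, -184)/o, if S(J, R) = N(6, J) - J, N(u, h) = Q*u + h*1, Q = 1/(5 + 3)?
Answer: 1/24412 ≈ 4.0963e-5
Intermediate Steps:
Q = ⅛ (Q = 1/8 = ⅛ ≈ 0.12500)
N(u, h) = h + u/8 (N(u, h) = u/8 + h*1 = u/8 + h = h + u/8)
S(J, R) = ¾ (S(J, R) = (J + (⅛)*6) - J = (J + ¾) - J = (¾ + J) - J = ¾)
o = 18309 (o = 24265 - 5956 = 18309)
S(183, -184)/o = (¾)/18309 = (¾)*(1/18309) = 1/24412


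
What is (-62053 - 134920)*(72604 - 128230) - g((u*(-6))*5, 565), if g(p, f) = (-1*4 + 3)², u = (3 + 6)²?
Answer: 10956820097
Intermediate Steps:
u = 81 (u = 9² = 81)
g(p, f) = 1 (g(p, f) = (-4 + 3)² = (-1)² = 1)
(-62053 - 134920)*(72604 - 128230) - g((u*(-6))*5, 565) = (-62053 - 134920)*(72604 - 128230) - 1*1 = -196973*(-55626) - 1 = 10956820098 - 1 = 10956820097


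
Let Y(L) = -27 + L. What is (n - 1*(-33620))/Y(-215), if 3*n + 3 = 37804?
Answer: -138661/726 ≈ -190.99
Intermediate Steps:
n = 37801/3 (n = -1 + (⅓)*37804 = -1 + 37804/3 = 37801/3 ≈ 12600.)
(n - 1*(-33620))/Y(-215) = (37801/3 - 1*(-33620))/(-27 - 215) = (37801/3 + 33620)/(-242) = (138661/3)*(-1/242) = -138661/726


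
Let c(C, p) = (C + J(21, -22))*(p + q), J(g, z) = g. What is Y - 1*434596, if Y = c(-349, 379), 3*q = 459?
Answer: -609092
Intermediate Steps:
q = 153 (q = (⅓)*459 = 153)
c(C, p) = (21 + C)*(153 + p) (c(C, p) = (C + 21)*(p + 153) = (21 + C)*(153 + p))
Y = -174496 (Y = 3213 + 21*379 + 153*(-349) - 349*379 = 3213 + 7959 - 53397 - 132271 = -174496)
Y - 1*434596 = -174496 - 1*434596 = -174496 - 434596 = -609092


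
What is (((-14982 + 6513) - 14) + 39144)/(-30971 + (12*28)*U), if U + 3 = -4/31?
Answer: -950491/992693 ≈ -0.95749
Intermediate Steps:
U = -97/31 (U = -3 - 4/31 = -97/31 ≈ -3.1290)
(((-14982 + 6513) - 14) + 39144)/(-30971 + (12*28)*U) = (((-14982 + 6513) - 14) + 39144)/(-30971 + (12*28)*(-97/31)) = ((-8469 - 14) + 39144)/(-30971 + 336*(-97/31)) = (-8483 + 39144)/(-30971 - 32592/31) = 30661/(-992693/31) = 30661*(-31/992693) = -950491/992693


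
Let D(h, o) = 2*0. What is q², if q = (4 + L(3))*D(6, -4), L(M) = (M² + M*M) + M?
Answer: 0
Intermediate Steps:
D(h, o) = 0
L(M) = M + 2*M² (L(M) = (M² + M²) + M = 2*M² + M = M + 2*M²)
q = 0 (q = (4 + 3*(1 + 2*3))*0 = (4 + 3*(1 + 6))*0 = (4 + 3*7)*0 = (4 + 21)*0 = 25*0 = 0)
q² = 0² = 0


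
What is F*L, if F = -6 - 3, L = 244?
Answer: -2196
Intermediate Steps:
F = -9
F*L = -9*244 = -2196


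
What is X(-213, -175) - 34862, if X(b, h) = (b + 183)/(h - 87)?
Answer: -4566907/131 ≈ -34862.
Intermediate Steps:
X(b, h) = (183 + b)/(-87 + h)
X(-213, -175) - 34862 = (183 - 213)/(-87 - 175) - 34862 = -30/(-262) - 34862 = -1/262*(-30) - 34862 = 15/131 - 34862 = -4566907/131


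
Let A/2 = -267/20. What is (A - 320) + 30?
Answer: -3167/10 ≈ -316.70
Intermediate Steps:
A = -267/10 (A = 2*(-267/20) = -267/10 ≈ -26.700)
(A - 320) + 30 = (-267/10 - 320) + 30 = -3467/10 + 30 = -3167/10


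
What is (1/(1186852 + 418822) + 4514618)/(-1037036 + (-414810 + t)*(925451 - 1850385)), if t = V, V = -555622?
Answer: 7249004742533/1441228117658200648 ≈ 5.0297e-6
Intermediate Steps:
t = -555622
(1/(1186852 + 418822) + 4514618)/(-1037036 + (-414810 + t)*(925451 - 1850385)) = (1/(1186852 + 418822) + 4514618)/(-1037036 + (-414810 - 555622)*(925451 - 1850385)) = (1/1605674 + 4514618)/(-1037036 - 970432*(-924934)) = (1/1605674 + 4514618)/(-1037036 + 897585551488) = (7249004742533/1605674)/897584514452 = (7249004742533/1605674)*(1/897584514452) = 7249004742533/1441228117658200648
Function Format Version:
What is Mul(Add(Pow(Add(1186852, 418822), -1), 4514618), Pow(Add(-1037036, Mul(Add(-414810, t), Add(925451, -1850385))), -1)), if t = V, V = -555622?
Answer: Rational(7249004742533, 1441228117658200648) ≈ 5.0297e-6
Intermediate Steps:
t = -555622
Mul(Add(Pow(Add(1186852, 418822), -1), 4514618), Pow(Add(-1037036, Mul(Add(-414810, t), Add(925451, -1850385))), -1)) = Mul(Add(Pow(Add(1186852, 418822), -1), 4514618), Pow(Add(-1037036, Mul(Add(-414810, -555622), Add(925451, -1850385))), -1)) = Mul(Add(Pow(1605674, -1), 4514618), Pow(Add(-1037036, Mul(-970432, -924934)), -1)) = Mul(Add(Rational(1, 1605674), 4514618), Pow(Add(-1037036, 897585551488), -1)) = Mul(Rational(7249004742533, 1605674), Pow(897584514452, -1)) = Mul(Rational(7249004742533, 1605674), Rational(1, 897584514452)) = Rational(7249004742533, 1441228117658200648)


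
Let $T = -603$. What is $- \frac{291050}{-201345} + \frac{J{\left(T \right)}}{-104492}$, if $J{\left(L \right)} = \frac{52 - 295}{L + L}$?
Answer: $\frac{815051141617}{563843638632} \approx 1.4455$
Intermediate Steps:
$J{\left(L \right)} = - \frac{243}{2 L}$
$- \frac{291050}{-201345} + \frac{J{\left(T \right)}}{-104492} = - \frac{291050}{-201345} + \frac{\left(- \frac{243}{2}\right) \frac{1}{-603}}{-104492} = \left(-291050\right) \left(- \frac{1}{201345}\right) + \left(- \frac{243}{2}\right) \left(- \frac{1}{603}\right) \left(- \frac{1}{104492}\right) = \frac{58210}{40269} + \frac{27}{134} \left(- \frac{1}{104492}\right) = \frac{58210}{40269} - \frac{27}{14001928} = \frac{815051141617}{563843638632}$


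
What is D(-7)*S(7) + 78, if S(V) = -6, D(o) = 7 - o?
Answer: -6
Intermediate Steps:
D(-7)*S(7) + 78 = (7 - 1*(-7))*(-6) + 78 = (7 + 7)*(-6) + 78 = 14*(-6) + 78 = -84 + 78 = -6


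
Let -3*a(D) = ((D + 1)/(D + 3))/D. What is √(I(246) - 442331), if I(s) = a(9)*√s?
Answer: √(-143315244 - 10*√246)/18 ≈ 665.08*I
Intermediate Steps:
a(D) = -(1 + D)/(3*D*(3 + D)) (a(D) = -(D + 1)/(D + 3)/(3*D) = -(1 + D)/(3 + D)/(3*D) = -(1 + D)/(3*D*(3 + D)))
I(s) = -5*√s/162 (I(s) = ((⅓)*(-1 - 1*9)/(9*(3 + 9)))*√s = ((⅓)*(⅑)*(-1 - 9)/12)*√s = ((⅓)*(⅑)*(1/12)*(-10))*√s = -5*√s/162)
√(I(246) - 442331) = √(-5*√246/162 - 442331) = √(-442331 - 5*√246/162)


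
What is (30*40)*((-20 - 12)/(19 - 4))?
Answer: -2560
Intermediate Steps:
(30*40)*((-20 - 12)/(19 - 4)) = 1200*(-32/15) = -2560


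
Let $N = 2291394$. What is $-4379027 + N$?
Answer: $-2087633$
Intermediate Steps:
$-4379027 + N = -4379027 + 2291394 = -2087633$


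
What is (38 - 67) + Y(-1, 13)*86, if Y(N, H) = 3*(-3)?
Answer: -803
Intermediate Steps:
Y(N, H) = -9
(38 - 67) + Y(-1, 13)*86 = (38 - 67) - 9*86 = -29 - 774 = -803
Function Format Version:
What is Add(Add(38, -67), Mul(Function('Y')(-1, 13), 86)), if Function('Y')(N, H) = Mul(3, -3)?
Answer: -803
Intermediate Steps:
Function('Y')(N, H) = -9
Add(Add(38, -67), Mul(Function('Y')(-1, 13), 86)) = Add(Add(38, -67), Mul(-9, 86)) = Add(-29, -774) = -803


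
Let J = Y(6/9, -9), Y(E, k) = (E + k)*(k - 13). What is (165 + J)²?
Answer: 1092025/9 ≈ 1.2134e+5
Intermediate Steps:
Y(E, k) = (-13 + k)*(E + k) (Y(E, k) = (E + k)*(-13 + k) = (-13 + k)*(E + k))
J = 550/3 (J = (-9)² - 78/9 - 13*(-9) + (6/9)*(-9) = 81 - 78/9 + 117 + (6*(⅑))*(-9) = 81 - 13*⅔ + 117 + (⅔)*(-9) = 81 - 26/3 + 117 - 6 = 550/3 ≈ 183.33)
(165 + J)² = (165 + 550/3)² = (1045/3)² = 1092025/9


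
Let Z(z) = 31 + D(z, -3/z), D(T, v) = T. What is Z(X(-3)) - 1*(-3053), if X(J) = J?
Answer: 3081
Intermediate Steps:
Z(z) = 31 + z
Z(X(-3)) - 1*(-3053) = (31 - 3) - 1*(-3053) = 28 + 3053 = 3081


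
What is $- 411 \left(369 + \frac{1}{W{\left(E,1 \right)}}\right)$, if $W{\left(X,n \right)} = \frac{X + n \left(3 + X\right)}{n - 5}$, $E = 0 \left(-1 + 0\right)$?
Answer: $-151111$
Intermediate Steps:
$E = 0$ ($E = 0 \left(-1\right) = 0$)
$W{\left(X,n \right)} = \frac{X + n \left(3 + X\right)}{-5 + n}$
$- 411 \left(369 + \frac{1}{W{\left(E,1 \right)}}\right) = - 411 \left(369 + \frac{1}{\frac{1}{-5 + 1} \left(0 + 3 \cdot 1 + 0 \cdot 1\right)}\right) = - 411 \left(369 + \frac{1}{\frac{1}{-4} \left(0 + 3 + 0\right)}\right) = - 411 \left(369 + \frac{1}{\left(- \frac{1}{4}\right) 3}\right) = - 411 \left(369 + \frac{1}{- \frac{3}{4}}\right) = - 411 \left(369 - \frac{4}{3}\right) = \left(-411\right) \frac{1103}{3} = -151111$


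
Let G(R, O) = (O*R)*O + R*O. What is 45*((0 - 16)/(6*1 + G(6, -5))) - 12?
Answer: -124/7 ≈ -17.714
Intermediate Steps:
G(R, O) = O*R + R*O² (G(R, O) = R*O² + O*R = O*R + R*O²)
45*((0 - 16)/(6*1 + G(6, -5))) - 12 = 45*((0 - 16)/(6*1 - 5*6*(1 - 5))) - 12 = 45*(-16/(6 - 5*6*(-4))) - 12 = 45*(-16/(6 + 120)) - 12 = 45*(-16/126) - 12 = 45*(-16*1/126) - 12 = 45*(-8/63) - 12 = -40/7 - 12 = -124/7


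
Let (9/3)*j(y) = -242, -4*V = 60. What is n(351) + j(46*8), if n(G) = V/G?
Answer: -9443/117 ≈ -80.709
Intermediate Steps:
V = -15 (V = -1/4*60 = -15)
j(y) = -242/3 (j(y) = (1/3)*(-242) = -242/3)
n(G) = -15/G
n(351) + j(46*8) = -15/351 - 242/3 = -15*1/351 - 242/3 = -5/117 - 242/3 = -9443/117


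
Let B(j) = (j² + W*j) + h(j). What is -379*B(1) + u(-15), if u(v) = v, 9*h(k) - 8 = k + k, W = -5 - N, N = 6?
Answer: 30185/9 ≈ 3353.9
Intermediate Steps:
W = -11 (W = -5 - 1*6 = -5 - 6 = -11)
h(k) = 8/9 + 2*k/9 (h(k) = 8/9 + (k + k)/9 = 8/9 + (2*k)/9 = 8/9 + 2*k/9)
B(j) = 8/9 + j² - 97*j/9 (B(j) = (j² - 11*j) + (8/9 + 2*j/9) = 8/9 + j² - 97*j/9)
-379*B(1) + u(-15) = -379*(8/9 + 1² - 97/9*1) - 15 = -379*(8/9 + 1 - 97/9) - 15 = -379*(-80/9) - 15 = 30320/9 - 15 = 30185/9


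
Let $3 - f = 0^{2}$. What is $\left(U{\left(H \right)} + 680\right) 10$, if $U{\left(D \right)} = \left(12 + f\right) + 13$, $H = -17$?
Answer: $7080$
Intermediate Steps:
$f = 3$ ($f = 3 - 0^{2} = 3 - 0 = 3 + 0 = 3$)
$U{\left(D \right)} = 28$ ($U{\left(D \right)} = \left(12 + 3\right) + 13 = 15 + 13 = 28$)
$\left(U{\left(H \right)} + 680\right) 10 = \left(28 + 680\right) 10 = 708 \cdot 10 = 7080$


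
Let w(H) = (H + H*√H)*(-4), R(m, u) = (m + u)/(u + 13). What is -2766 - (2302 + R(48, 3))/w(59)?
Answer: -605813011/219008 + 36883*√59/219008 ≈ -2764.9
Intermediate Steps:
R(m, u) = (m + u)/(13 + u)
w(H) = -4*H - 4*H^(3/2) (w(H) = (H + H^(3/2))*(-4) = -4*H - 4*H^(3/2))
-2766 - (2302 + R(48, 3))/w(59) = -2766 - (2302 + (48 + 3)/(13 + 3))/(-4*59 - 236*√59) = -2766 - (2302 + 51/16)/(-236 - 236*√59) = -2766 - 36883/(16*(-236 - 236*√59))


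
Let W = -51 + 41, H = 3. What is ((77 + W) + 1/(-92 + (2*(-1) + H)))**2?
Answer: 37161216/8281 ≈ 4487.5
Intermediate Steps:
W = -10
((77 + W) + 1/(-92 + (2*(-1) + H)))**2 = ((77 - 10) + 1/(-92 + (2*(-1) + 3)))**2 = (67 + 1/(-92 + (-2 + 3)))**2 = (67 + 1/(-92 + 1))**2 = (67 + 1/(-91))**2 = (67 - 1/91)**2 = (6096/91)**2 = 37161216/8281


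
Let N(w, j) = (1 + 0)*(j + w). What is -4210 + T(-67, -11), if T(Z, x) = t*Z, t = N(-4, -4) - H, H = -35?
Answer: -6019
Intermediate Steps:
N(w, j) = j + w (N(w, j) = 1*(j + w) = j + w)
t = 27 (t = (-4 - 4) - 1*(-35) = -8 + 35 = 27)
T(Z, x) = 27*Z
-4210 + T(-67, -11) = -4210 + 27*(-67) = -4210 - 1809 = -6019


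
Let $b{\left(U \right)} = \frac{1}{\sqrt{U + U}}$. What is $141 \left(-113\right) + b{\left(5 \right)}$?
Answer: $-15933 + \frac{\sqrt{10}}{10} \approx -15933.0$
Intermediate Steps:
$b{\left(U \right)} = \frac{\sqrt{2}}{2 \sqrt{U}}$ ($b{\left(U \right)} = \frac{1}{\sqrt{2 U}} = \frac{1}{\sqrt{2} \sqrt{U}} = \frac{\sqrt{2}}{2 \sqrt{U}}$)
$141 \left(-113\right) + b{\left(5 \right)} = 141 \left(-113\right) + \frac{\sqrt{2}}{2 \sqrt{5}} = -15933 + \frac{\sqrt{2} \frac{\sqrt{5}}{5}}{2} = -15933 + \frac{\sqrt{10}}{10}$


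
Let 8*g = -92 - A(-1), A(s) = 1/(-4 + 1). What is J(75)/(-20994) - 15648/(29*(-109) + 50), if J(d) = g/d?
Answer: 7884350095/1567496016 ≈ 5.0299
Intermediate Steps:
A(s) = -1/3 (A(s) = 1/(-3) = -1/3)
g = -275/24 (g = (-92 - 1*(-1/3))/8 = (-92 + 1/3)/8 = (1/8)*(-275/3) = -275/24 ≈ -11.458)
J(d) = -275/(24*d)
J(75)/(-20994) - 15648/(29*(-109) + 50) = -275/24/75/(-20994) - 15648/(29*(-109) + 50) = -275/24*1/75*(-1/20994) - 15648/(-3161 + 50) = -11/72*(-1/20994) - 15648/(-3111) = 11/1511568 - 15648*(-1/3111) = 11/1511568 + 5216/1037 = 7884350095/1567496016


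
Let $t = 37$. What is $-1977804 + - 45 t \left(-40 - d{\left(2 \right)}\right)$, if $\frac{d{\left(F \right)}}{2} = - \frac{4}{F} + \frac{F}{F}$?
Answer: $-1914534$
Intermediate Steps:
$d{\left(F \right)} = 2 - \frac{8}{F}$ ($d{\left(F \right)} = 2 \left(- \frac{4}{F} + \frac{F}{F}\right) = 2 \left(- \frac{4}{F} + 1\right) = 2 \left(1 - \frac{4}{F}\right) = 2 - \frac{8}{F}$)
$-1977804 + - 45 t \left(-40 - d{\left(2 \right)}\right) = -1977804 + \left(-45\right) 37 \left(-40 - \left(2 - \frac{8}{2}\right)\right) = -1977804 - 1665 \left(-40 - \left(2 - 4\right)\right) = -1977804 - 1665 \left(-40 - -2\right) = -1977804 - 1665 \left(-40 + 2\right) = -1977804 - -63270 = -1977804 + 63270 = -1914534$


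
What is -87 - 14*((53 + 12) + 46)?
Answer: -1641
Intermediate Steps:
-87 - 14*((53 + 12) + 46) = -87 - 14*(65 + 46) = -87 - 14*111 = -87 - 1554 = -1641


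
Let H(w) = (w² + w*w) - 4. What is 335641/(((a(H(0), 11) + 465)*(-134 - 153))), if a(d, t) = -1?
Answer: -335641/133168 ≈ -2.5204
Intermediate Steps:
H(w) = -4 + 2*w² (H(w) = (w² + w²) - 4 = 2*w² - 4 = -4 + 2*w²)
335641/(((a(H(0), 11) + 465)*(-134 - 153))) = 335641/(((-1 + 465)*(-134 - 153))) = 335641/((464*(-287))) = 335641/(-133168) = 335641*(-1/133168) = -335641/133168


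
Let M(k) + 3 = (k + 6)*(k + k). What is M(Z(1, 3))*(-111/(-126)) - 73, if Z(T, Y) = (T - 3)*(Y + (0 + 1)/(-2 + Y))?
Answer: -1993/42 ≈ -47.452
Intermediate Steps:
Z(T, Y) = (-3 + T)*(Y + 1/(-2 + Y))
M(k) = -3 + 2*k*(6 + k) (M(k) = -3 + (k + 6)*(k + k) = -3 + (6 + k)*(2*k) = -3 + 2*k*(6 + k))
M(Z(1, 3))*(-111/(-126)) - 73 = (-3 + 2*((-3 + 1 - 3*3² + 6*3 + 1*3² - 2*1*3)/(-2 + 3))² + 12*((-3 + 1 - 3*3² + 6*3 + 1*3² - 2*1*3)/(-2 + 3)))*(-111/(-126)) - 73 = (-3 + 2*((-3 + 1 - 3*9 + 18 + 1*9 - 6)/1)² + 12*((-3 + 1 - 3*9 + 18 + 1*9 - 6)/1))*(-111*(-1/126)) - 73 = (-3 + 2*(1*(-3 + 1 - 27 + 18 + 9 - 6))² + 12*(1*(-3 + 1 - 27 + 18 + 9 - 6)))*(37/42) - 73 = (-3 + 2*(1*(-8))² + 12*(1*(-8)))*(37/42) - 73 = (-3 + 2*(-8)² + 12*(-8))*(37/42) - 73 = (-3 + 2*64 - 96)*(37/42) - 73 = (-3 + 128 - 96)*(37/42) - 73 = 29*(37/42) - 73 = 1073/42 - 73 = -1993/42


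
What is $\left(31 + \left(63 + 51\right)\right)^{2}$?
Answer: $21025$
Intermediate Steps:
$\left(31 + \left(63 + 51\right)\right)^{2} = \left(31 + 114\right)^{2} = 145^{2} = 21025$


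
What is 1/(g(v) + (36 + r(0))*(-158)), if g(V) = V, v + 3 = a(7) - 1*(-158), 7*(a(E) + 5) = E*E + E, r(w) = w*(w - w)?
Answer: -1/5530 ≈ -0.00018083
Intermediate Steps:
r(w) = 0 (r(w) = w*0 = 0)
a(E) = -5 + E/7 + E²/7 (a(E) = -5 + (E*E + E)/7 = -5 + (E² + E)/7 = -5 + (E + E²)/7 = -5 + (E/7 + E²/7) = -5 + E/7 + E²/7)
v = 158 (v = -3 + ((-5 + (⅐)*7 + (⅐)*7²) - 1*(-158)) = -3 + ((-5 + 1 + (⅐)*49) + 158) = -3 + ((-5 + 1 + 7) + 158) = -3 + (3 + 158) = -3 + 161 = 158)
1/(g(v) + (36 + r(0))*(-158)) = 1/(158 + (36 + 0)*(-158)) = 1/(158 + 36*(-158)) = 1/(158 - 5688) = 1/(-5530) = -1/5530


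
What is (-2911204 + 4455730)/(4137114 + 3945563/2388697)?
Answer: 3689404622622/9882315746021 ≈ 0.37333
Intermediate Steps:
(-2911204 + 4455730)/(4137114 + 3945563/2388697) = 1544526/(4137114 + 3945563*(1/2388697)) = 1544526/(4137114 + 3945563/2388697) = 1544526/(9882315746021/2388697) = 1544526*(2388697/9882315746021) = 3689404622622/9882315746021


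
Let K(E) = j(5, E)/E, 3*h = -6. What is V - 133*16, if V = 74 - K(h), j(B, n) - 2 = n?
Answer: -2054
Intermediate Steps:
h = -2 (h = (⅓)*(-6) = -2)
j(B, n) = 2 + n
K(E) = (2 + E)/E
V = 74 (V = 74 - (2 - 2)/(-2) = 74 - (-1)*0/2 = 74 - 1*0 = 74 + 0 = 74)
V - 133*16 = 74 - 133*16 = 74 - 2128 = -2054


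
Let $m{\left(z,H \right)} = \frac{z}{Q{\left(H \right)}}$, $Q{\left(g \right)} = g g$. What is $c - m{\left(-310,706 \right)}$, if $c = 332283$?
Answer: $\frac{82810904849}{249218} \approx 3.3228 \cdot 10^{5}$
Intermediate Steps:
$Q{\left(g \right)} = g^{2}$
$m{\left(z,H \right)} = \frac{z}{H^{2}}$
$c - m{\left(-310,706 \right)} = 332283 - - \frac{310}{498436} = 332283 - \left(-310\right) \frac{1}{498436} = 332283 - - \frac{155}{249218} = 332283 + \frac{155}{249218} = \frac{82810904849}{249218}$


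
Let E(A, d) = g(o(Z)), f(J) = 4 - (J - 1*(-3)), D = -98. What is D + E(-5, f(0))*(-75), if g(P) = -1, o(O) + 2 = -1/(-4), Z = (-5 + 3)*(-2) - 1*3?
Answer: -23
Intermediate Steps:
Z = 1 (Z = -2*(-2) - 3 = 4 - 3 = 1)
o(O) = -7/4 (o(O) = -2 - 1/(-4) = -2 - 1*(-1/4) = -2 + 1/4 = -7/4)
f(J) = 1 - J (f(J) = 4 - (J + 3) = 4 - (3 + J) = 4 + (-3 - J) = 1 - J)
E(A, d) = -1
D + E(-5, f(0))*(-75) = -98 - 1*(-75) = -98 + 75 = -23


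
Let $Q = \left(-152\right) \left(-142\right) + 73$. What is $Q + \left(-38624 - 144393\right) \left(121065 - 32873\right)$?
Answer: $-16140613607$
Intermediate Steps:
$Q = 21657$ ($Q = 21584 + 73 = 21657$)
$Q + \left(-38624 - 144393\right) \left(121065 - 32873\right) = 21657 + \left(-38624 - 144393\right) \left(121065 - 32873\right) = 21657 - 16140635264 = -16140613607$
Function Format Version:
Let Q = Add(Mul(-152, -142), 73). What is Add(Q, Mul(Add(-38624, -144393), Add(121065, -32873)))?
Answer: -16140613607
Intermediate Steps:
Q = 21657 (Q = Add(21584, 73) = 21657)
Add(Q, Mul(Add(-38624, -144393), Add(121065, -32873))) = Add(21657, Mul(Add(-38624, -144393), Add(121065, -32873))) = Add(21657, Mul(-183017, 88192)) = Add(21657, -16140635264) = -16140613607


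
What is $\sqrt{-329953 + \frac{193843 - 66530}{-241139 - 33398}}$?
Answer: $\frac{i \sqrt{24868778777373738}}{274537} \approx 574.42 i$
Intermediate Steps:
$\sqrt{-329953 + \frac{193843 - 66530}{-241139 - 33398}} = \sqrt{-329953 + \frac{127313}{-274537}} = \sqrt{-329953 + 127313 \left(- \frac{1}{274537}\right)} = \sqrt{-329953 - \frac{127313}{274537}} = \sqrt{- \frac{90584434074}{274537}} = \frac{i \sqrt{24868778777373738}}{274537}$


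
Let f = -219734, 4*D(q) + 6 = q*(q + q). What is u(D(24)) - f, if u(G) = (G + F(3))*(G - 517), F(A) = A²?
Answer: 606485/4 ≈ 1.5162e+5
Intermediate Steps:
D(q) = -3/2 + q²/2 (D(q) = -3/2 + (q*(q + q))/4 = -3/2 + (q*(2*q))/4 = -3/2 + (2*q²)/4 = -3/2 + q²/2)
u(G) = (-517 + G)*(9 + G) (u(G) = (G + 3²)*(G - 517) = (G + 9)*(-517 + G) = (9 + G)*(-517 + G) = (-517 + G)*(9 + G))
u(D(24)) - f = (-4653 + (-3/2 + (½)*24²)² - 508*(-3/2 + (½)*24²)) - 1*(-219734) = (-4653 + (-3/2 + (½)*576)² - 508*(-3/2 + (½)*576)) + 219734 = (-4653 + (-3/2 + 288)² - 508*(-3/2 + 288)) + 219734 = (-4653 + (573/2)² - 508*573/2) + 219734 = (-4653 + 328329/4 - 145542) + 219734 = -272451/4 + 219734 = 606485/4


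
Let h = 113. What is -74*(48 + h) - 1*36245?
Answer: -48159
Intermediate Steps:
-74*(48 + h) - 1*36245 = -74*(48 + 113) - 1*36245 = -74*161 - 36245 = -11914 - 36245 = -48159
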